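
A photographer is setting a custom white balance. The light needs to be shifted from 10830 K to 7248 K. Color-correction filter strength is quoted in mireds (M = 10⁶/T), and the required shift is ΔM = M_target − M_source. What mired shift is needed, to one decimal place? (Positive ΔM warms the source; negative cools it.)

M_source = 10⁶/10830 = 92.336; M_target = 10⁶/7248 = 137.969.
ΔM = 137.969 − 92.336 = 45.633 → +45.6 mireds, a warming shift.

+45.6 mireds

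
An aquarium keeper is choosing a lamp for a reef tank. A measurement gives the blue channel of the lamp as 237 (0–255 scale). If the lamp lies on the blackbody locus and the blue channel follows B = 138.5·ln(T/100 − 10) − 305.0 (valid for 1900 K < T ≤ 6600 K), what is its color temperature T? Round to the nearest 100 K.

ln(t − 10) = (237 + 305.0) / 138.5 = 3.9134.
t − 10 = e^3.9134 = 50.067, so t = 60.067.
T = 100·t = 6007 K → 6000 K to the nearest 100 K.

6000 K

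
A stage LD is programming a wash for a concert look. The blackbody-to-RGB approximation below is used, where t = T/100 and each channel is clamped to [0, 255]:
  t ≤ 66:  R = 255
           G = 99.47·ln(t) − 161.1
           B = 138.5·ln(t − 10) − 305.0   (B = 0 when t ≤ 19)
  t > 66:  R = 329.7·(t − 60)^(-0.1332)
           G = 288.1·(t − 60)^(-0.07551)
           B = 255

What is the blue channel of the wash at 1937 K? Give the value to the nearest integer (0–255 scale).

5

t = 1937/100 = 19.37; the t ≤ 66 branch applies.
B = 138.5·ln(19.37 − 10) − 305.0 = 138.5·ln 9.37 − 305.0 = 138.5·2.2375 − 305.0 = 4.896.
Rounded: 5.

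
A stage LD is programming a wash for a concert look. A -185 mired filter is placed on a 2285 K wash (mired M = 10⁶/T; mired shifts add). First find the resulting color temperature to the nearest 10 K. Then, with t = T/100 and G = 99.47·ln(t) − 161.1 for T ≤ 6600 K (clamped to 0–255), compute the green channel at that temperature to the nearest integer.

205

M_in = 10⁶/2285 = 437.64; M_out = 437.64 + (-185) = 252.64.
T_out = 10⁶/252.64 = 3958.3 K → 3960 K; t = 39.6.
G = 99.47·ln 39.6 − 161.1 = 99.47·3.6788 − 161.1 = 204.833.
Rounded: 205.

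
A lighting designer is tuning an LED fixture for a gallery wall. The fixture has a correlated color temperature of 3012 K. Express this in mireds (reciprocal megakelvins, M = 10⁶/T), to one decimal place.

332.0 mireds

M = 10⁶ / 3012 = 332.005 → 332.0 mireds.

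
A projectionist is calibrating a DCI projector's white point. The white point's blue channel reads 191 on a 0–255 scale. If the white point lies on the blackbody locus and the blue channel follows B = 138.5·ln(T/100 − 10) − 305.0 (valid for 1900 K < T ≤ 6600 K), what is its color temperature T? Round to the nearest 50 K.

ln(t − 10) = (191 + 305.0) / 138.5 = 3.5812.
t − 10 = e^3.5812 = 35.918, so t = 45.918.
T = 100·t = 4592 K → 4600 K to the nearest 50 K.

4600 K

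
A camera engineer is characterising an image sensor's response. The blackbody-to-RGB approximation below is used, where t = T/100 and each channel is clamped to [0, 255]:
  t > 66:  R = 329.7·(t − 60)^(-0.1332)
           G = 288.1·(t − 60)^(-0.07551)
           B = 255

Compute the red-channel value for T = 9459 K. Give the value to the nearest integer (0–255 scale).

206

t = 9459/100 = 94.59; the t > 66 branch applies.
R = 329.7·(94.59 − 60)^(-0.1332) = 329.7·34.59^(-0.1332) = 329.7·0.62375 = 205.651.
Rounded: 206.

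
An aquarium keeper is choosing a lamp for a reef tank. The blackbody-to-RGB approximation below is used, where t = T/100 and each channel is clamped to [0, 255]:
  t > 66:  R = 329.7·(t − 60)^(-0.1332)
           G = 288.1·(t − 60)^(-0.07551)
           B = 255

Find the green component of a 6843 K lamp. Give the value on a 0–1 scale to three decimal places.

t = 6843/100 = 68.43; the t > 66 branch applies.
G = 288.1·(68.43 − 60)^(-0.07551) = 288.1·8.43^(-0.07551) = 288.1·0.85132 = 245.264.
On a 0–1 scale: 245.264/255 = 0.9618 → 0.962.

0.962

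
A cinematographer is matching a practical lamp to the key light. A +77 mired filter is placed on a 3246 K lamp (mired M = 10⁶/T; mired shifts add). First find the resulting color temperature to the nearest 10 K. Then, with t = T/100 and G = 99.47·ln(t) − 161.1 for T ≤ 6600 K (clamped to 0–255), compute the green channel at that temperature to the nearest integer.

M_in = 10⁶/3246 = 308.07; M_out = 308.07 + (+77) = 385.07.
T_out = 10⁶/385.07 = 2596.9 K → 2600 K; t = 26.
G = 99.47·ln 26 − 161.1 = 99.47·3.2581 − 161.1 = 162.983.
Rounded: 163.

163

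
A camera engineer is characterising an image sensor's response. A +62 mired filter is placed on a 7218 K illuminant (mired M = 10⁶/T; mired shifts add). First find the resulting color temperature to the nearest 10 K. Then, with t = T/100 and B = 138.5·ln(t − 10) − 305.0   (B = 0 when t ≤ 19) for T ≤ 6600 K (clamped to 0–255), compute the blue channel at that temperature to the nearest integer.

M_in = 10⁶/7218 = 138.54; M_out = 138.54 + (+62) = 200.54.
T_out = 10⁶/200.54 = 4986.5 K → 4990 K; t = 49.9.
B = 138.5·ln(49.9 − 10) − 305.0 = 138.5·ln 39.9 − 305.0 = 138.5·3.6864 − 305.0 = 205.563.
Rounded: 206.

206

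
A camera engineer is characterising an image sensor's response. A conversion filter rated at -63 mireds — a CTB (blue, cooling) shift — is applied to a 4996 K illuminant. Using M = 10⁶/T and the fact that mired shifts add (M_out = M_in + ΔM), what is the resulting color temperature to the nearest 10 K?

7290 K

M_in = 10⁶/4996 = 200.16 mireds.
M_out = 200.16 + (-63) = 137.16 mireds.
T_out = 10⁶/137.16 = 7290.7 K → 7290 K.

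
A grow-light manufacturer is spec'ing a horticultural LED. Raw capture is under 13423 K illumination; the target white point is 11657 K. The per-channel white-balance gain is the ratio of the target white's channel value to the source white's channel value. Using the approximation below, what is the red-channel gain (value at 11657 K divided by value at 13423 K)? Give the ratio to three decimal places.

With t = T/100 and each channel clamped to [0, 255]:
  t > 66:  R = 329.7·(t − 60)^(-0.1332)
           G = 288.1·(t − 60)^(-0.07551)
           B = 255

1.037

At 13423 K (t = 134.23):
  R = 329.7·(134.23 − 60)^(-0.1332) = 329.7·74.23^(-0.1332) = 329.7·0.56343 = 185.762.
At 11657 K (t = 116.57):
  R = 329.7·(116.57 − 60)^(-0.1332) = 329.7·56.57^(-0.1332) = 329.7·0.58419 = 192.608.
Gain = 192.608 / 185.762 = 1.0369 → 1.037.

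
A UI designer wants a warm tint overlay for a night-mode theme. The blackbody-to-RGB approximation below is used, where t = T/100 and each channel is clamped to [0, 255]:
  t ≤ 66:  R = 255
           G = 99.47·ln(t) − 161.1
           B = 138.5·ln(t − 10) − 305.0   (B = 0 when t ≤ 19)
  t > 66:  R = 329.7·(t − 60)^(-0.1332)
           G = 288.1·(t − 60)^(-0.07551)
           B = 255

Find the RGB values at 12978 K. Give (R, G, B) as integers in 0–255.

(187, 209, 255)

t = 12978/100 = 129.78; the t > 66 branch applies.
R = 329.7·(129.78 − 60)^(-0.1332) = 329.7·69.78^(-0.1332) = 329.7·0.56809 = 187.298.
G = 288.1·(129.78 − 60)^(-0.07551) = 288.1·69.78^(-0.07551) = 288.1·0.72574 = 209.085.
B = 255 by definition for t > 66.
Rounded: (187, 209, 255).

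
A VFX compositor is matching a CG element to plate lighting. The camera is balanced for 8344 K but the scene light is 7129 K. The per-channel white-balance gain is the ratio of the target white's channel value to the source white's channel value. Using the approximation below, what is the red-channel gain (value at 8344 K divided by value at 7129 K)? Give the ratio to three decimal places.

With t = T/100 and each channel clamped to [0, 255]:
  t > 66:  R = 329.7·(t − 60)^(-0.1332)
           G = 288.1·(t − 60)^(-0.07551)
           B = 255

0.907

At 7129 K (t = 71.29):
  R = 329.7·(71.29 − 60)^(-0.1332) = 329.7·11.29^(-0.1332) = 329.7·0.72407 = 238.726.
At 8344 K (t = 83.44):
  R = 329.7·(83.44 − 60)^(-0.1332) = 329.7·23.44^(-0.1332) = 329.7·0.65693 = 216.591.
Gain = 216.591 / 238.726 = 0.9073 → 0.907.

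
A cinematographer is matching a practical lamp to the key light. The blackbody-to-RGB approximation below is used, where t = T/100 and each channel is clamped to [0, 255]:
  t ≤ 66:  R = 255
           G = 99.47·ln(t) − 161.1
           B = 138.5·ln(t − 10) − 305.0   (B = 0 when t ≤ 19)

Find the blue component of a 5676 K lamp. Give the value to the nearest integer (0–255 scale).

228

t = 5676/100 = 56.76; the t ≤ 66 branch applies.
B = 138.5·ln(56.76 − 10) − 305.0 = 138.5·ln 46.76 − 305.0 = 138.5·3.8450 − 305.0 = 227.536.
Rounded: 228.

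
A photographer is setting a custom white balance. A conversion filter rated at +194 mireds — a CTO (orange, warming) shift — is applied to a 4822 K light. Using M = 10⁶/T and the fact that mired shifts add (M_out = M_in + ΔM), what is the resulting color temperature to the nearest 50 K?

M_in = 10⁶/4822 = 207.38 mireds.
M_out = 207.38 + (+194) = 401.38 mireds.
T_out = 10⁶/401.38 = 2491.4 K → 2500 K.

2500 K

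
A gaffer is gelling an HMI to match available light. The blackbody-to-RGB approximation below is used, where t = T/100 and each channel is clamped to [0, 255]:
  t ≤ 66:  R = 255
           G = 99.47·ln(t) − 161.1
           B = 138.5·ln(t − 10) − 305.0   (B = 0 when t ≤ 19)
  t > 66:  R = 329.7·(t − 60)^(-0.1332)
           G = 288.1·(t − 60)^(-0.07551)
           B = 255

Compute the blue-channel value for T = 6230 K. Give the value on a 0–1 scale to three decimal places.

t = 6230/100 = 62.3; the t ≤ 66 branch applies.
B = 138.5·ln(62.3 − 10) − 305.0 = 138.5·ln 52.3 − 305.0 = 138.5·3.9570 − 305.0 = 243.044.
On a 0–1 scale: 243.044/255 = 0.9531 → 0.953.

0.953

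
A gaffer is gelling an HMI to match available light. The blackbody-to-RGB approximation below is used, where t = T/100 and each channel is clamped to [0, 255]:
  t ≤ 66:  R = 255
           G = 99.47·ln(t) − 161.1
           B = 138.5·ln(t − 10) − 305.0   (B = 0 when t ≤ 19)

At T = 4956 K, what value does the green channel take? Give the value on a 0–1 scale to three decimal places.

t = 4956/100 = 49.56; the t ≤ 66 branch applies.
G = 99.47·ln 49.56 − 161.1 = 99.47·3.9032 − 161.1 = 227.150.
On a 0–1 scale: 227.150/255 = 0.8908 → 0.891.

0.891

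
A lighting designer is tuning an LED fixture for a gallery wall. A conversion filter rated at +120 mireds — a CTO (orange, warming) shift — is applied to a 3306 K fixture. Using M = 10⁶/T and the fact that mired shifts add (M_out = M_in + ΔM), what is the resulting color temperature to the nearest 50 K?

M_in = 10⁶/3306 = 302.48 mireds.
M_out = 302.48 + (+120) = 422.48 mireds.
T_out = 10⁶/422.48 = 2367.0 K → 2350 K.

2350 K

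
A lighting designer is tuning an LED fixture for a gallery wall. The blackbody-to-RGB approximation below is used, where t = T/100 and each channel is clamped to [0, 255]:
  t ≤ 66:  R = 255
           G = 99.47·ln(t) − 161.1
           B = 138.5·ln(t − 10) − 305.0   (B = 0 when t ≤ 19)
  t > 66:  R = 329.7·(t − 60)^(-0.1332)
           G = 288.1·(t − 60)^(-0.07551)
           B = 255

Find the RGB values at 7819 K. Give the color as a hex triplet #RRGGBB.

t = 7819/100 = 78.19; the t > 66 branch applies.
R = 329.7·(78.19 − 60)^(-0.1332) = 329.7·18.19^(-0.1332) = 329.7·0.67950 = 224.032.
G = 288.1·(78.19 − 60)^(-0.07551) = 288.1·18.19^(-0.07551) = 288.1·0.80329 = 231.427.
B = 255 by definition for t > 66.
Rounded: (224, 231, 255).
In hex: #E0E7FF.

#E0E7FF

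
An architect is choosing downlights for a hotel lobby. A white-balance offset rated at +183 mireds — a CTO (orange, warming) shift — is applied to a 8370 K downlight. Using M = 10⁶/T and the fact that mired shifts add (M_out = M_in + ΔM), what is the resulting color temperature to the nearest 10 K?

3310 K

M_in = 10⁶/8370 = 119.47 mireds.
M_out = 119.47 + (+183) = 302.47 mireds.
T_out = 10⁶/302.47 = 3306.1 K → 3310 K.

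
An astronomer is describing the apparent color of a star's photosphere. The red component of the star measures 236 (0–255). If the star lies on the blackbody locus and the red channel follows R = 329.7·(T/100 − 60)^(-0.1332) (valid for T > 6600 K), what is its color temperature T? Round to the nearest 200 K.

(t − 60)^(-0.1332) = 236/329.7 = 0.71580.
t − 60 = 0.71580^(1/-0.1332) = 0.71580^(-7.508) = 12.307, so t = 72.307.
T = 100·t = 7231 K → 7200 K to the nearest 200 K.

7200 K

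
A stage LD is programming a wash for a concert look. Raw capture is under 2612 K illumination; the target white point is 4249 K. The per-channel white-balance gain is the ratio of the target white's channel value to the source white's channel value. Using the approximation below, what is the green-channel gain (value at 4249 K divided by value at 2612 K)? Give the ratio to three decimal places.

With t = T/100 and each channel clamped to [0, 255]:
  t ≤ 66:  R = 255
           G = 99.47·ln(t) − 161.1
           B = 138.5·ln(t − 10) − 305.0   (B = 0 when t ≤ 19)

1.296

At 2612 K (t = 26.12):
  G = 99.47·ln 26.12 − 161.1 = 99.47·3.2627 − 161.1 = 163.441.
At 4249 K (t = 42.49):
  G = 99.47·ln 42.49 − 161.1 = 99.47·3.7493 − 161.1 = 211.840.
Gain = 211.840 / 163.441 = 1.2961 → 1.296.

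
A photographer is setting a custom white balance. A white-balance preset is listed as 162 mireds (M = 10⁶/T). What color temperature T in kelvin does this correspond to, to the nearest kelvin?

T = 10⁶ / 162 = 6172.84 K → 6173 K.

6173 K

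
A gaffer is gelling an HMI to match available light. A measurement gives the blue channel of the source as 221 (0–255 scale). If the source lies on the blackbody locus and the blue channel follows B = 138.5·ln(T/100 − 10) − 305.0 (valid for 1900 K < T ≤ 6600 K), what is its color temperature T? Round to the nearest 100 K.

ln(t − 10) = (221 + 305.0) / 138.5 = 3.7978.
t − 10 = e^3.7978 = 44.604, so t = 54.604.
T = 100·t = 5460 K → 5500 K to the nearest 100 K.

5500 K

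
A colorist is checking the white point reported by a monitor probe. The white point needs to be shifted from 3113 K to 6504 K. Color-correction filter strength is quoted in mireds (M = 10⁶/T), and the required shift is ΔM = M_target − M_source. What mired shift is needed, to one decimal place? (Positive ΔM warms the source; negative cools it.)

M_source = 10⁶/3113 = 321.234; M_target = 10⁶/6504 = 153.752.
ΔM = 153.752 − 321.234 = -167.482 → -167.5 mireds, a cooling shift.

-167.5 mireds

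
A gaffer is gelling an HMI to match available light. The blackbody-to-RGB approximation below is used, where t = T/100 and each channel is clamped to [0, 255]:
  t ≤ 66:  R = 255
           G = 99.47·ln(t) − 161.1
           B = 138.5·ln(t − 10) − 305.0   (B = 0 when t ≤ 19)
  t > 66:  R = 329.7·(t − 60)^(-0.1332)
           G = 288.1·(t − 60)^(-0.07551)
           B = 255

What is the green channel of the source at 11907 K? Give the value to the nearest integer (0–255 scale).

t = 11907/100 = 119.07; the t > 66 branch applies.
G = 288.1·(119.07 − 60)^(-0.07551) = 288.1·59.07^(-0.07551) = 288.1·0.73493 = 211.732.
Rounded: 212.

212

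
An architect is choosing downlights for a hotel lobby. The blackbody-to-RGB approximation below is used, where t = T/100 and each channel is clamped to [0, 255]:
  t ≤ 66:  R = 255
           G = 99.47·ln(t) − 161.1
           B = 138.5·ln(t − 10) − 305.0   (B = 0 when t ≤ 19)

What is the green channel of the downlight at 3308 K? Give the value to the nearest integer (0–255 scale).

187

t = 3308/100 = 33.08; the t ≤ 66 branch applies.
G = 99.47·ln 33.08 − 161.1 = 99.47·3.4989 − 161.1 = 186.938.
Rounded: 187.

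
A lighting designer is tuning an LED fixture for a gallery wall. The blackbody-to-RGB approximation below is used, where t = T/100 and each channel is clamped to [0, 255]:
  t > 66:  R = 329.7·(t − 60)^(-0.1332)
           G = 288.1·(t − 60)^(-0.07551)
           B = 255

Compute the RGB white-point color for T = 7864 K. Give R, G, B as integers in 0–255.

R=223, G=231, B=255

t = 7864/100 = 78.64; the t > 66 branch applies.
R = 329.7·(78.64 − 60)^(-0.1332) = 329.7·18.64^(-0.1332) = 329.7·0.67729 = 223.304.
G = 288.1·(78.64 − 60)^(-0.07551) = 288.1·18.64^(-0.07551) = 288.1·0.80180 = 231.000.
B = 255 by definition for t > 66.
Rounded: (223, 231, 255).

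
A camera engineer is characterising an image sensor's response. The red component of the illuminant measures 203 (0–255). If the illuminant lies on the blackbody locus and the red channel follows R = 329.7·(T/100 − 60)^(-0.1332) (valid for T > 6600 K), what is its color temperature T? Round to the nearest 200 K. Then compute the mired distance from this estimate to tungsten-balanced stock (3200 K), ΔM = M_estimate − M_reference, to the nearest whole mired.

(t − 60)^(-0.1332) = 203/329.7 = 0.61571.
t − 60 = 0.61571^(1/-0.1332) = 0.61571^(-7.508) = 38.129, so t = 98.129.
T = 100·t = 9813 K → 9800 K to the nearest 200 K.
M_estimate = 10⁶/9800 = 102.04; M_reference = 10⁶/3200 = 312.50.
ΔM = 102.04 − 312.50 = -210.46 → -210 mireds.

-210 mireds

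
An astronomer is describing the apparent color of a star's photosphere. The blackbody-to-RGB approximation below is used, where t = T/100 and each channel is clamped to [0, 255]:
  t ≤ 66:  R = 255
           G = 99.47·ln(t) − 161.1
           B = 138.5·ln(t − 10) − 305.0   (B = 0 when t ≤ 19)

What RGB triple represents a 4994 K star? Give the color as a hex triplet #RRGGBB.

#FFE4CE

t = 4994/100 = 49.94; the t ≤ 66 branch applies.
R = 255 by definition for t ≤ 66.
G = 99.47·ln 49.94 − 161.1 = 99.47·3.9108 − 161.1 = 227.909.
B = 138.5·ln(49.94 − 10) − 305.0 = 138.5·ln 39.94 − 305.0 = 138.5·3.6874 − 305.0 = 205.702.
Rounded: (255, 228, 206).
In hex: #FFE4CE.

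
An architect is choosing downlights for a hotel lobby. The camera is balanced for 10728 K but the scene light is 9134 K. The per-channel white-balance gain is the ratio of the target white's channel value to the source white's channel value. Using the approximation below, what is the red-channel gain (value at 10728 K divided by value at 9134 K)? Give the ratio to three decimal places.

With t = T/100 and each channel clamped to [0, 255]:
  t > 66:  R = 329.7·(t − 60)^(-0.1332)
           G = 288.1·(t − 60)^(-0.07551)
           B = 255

0.947

At 9134 K (t = 91.34):
  R = 329.7·(91.34 − 60)^(-0.1332) = 329.7·31.34^(-0.1332) = 329.7·0.63200 = 208.372.
At 10728 K (t = 107.28):
  R = 329.7·(107.28 − 60)^(-0.1332) = 329.7·47.28^(-0.1332) = 329.7·0.59832 = 197.266.
Gain = 197.266 / 208.372 = 0.9467 → 0.947.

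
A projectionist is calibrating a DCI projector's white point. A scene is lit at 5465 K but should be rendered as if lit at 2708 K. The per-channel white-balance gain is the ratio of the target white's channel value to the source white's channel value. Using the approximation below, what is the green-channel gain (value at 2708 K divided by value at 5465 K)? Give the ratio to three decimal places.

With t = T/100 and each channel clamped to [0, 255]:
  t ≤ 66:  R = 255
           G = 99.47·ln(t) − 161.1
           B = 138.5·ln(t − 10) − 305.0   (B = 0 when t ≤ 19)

At 5465 K (t = 54.65):
  G = 99.47·ln 54.65 − 161.1 = 99.47·4.0009 − 161.1 = 236.874.
At 2708 K (t = 27.08):
  G = 99.47·ln 27.08 − 161.1 = 99.47·3.2988 − 161.1 = 167.031.
Gain = 167.031 / 236.874 = 0.7051 → 0.705.

0.705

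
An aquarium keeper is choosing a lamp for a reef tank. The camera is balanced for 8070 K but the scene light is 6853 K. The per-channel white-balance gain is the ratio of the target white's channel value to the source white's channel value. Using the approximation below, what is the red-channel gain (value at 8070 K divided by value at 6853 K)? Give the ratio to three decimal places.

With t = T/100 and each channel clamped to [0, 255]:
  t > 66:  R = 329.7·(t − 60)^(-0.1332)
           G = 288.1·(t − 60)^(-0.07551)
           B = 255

At 6853 K (t = 68.53):
  R = 329.7·(68.53 − 60)^(-0.1332) = 329.7·8.53^(-0.1332) = 329.7·0.75162 = 247.809.
At 8070 K (t = 80.7):
  R = 329.7·(80.7 − 60)^(-0.1332) = 329.7·20.7^(-0.1332) = 329.7·0.66790 = 220.207.
Gain = 220.207 / 247.809 = 0.8886 → 0.889.

0.889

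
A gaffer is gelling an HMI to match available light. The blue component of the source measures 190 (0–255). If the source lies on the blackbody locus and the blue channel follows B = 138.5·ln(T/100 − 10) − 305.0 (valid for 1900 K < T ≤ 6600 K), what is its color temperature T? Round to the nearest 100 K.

4600 K

ln(t − 10) = (190 + 305.0) / 138.5 = 3.5740.
t − 10 = e^3.5740 = 35.659, so t = 45.659.
T = 100·t = 4566 K → 4600 K to the nearest 100 K.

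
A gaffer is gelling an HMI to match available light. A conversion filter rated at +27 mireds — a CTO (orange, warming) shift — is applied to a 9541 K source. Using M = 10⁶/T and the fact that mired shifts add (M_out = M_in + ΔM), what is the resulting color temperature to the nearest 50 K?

7600 K

M_in = 10⁶/9541 = 104.81 mireds.
M_out = 104.81 + (+27) = 131.81 mireds.
T_out = 10⁶/131.81 = 7586.6 K → 7600 K.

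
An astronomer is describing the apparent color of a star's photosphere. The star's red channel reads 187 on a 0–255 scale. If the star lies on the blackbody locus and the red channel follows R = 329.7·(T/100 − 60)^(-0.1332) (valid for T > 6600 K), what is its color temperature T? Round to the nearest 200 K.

(t − 60)^(-0.1332) = 187/329.7 = 0.56718.
t − 60 = 0.56718^(1/-0.1332) = 0.56718^(-7.508) = 70.620, so t = 130.620.
T = 100·t = 13062 K → 13000 K to the nearest 200 K.

13000 K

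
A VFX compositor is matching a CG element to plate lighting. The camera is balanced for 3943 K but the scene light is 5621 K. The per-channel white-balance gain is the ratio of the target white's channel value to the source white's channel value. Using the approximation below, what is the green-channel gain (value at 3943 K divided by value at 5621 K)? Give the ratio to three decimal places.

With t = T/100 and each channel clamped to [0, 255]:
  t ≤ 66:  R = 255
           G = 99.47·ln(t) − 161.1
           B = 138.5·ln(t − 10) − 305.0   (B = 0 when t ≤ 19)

0.853

At 5621 K (t = 56.21):
  G = 99.47·ln 56.21 − 161.1 = 99.47·4.0291 − 161.1 = 239.674.
At 3943 K (t = 39.43):
  G = 99.47·ln 39.43 − 161.1 = 99.47·3.6745 − 161.1 = 204.405.
Gain = 204.405 / 239.674 = 0.8528 → 0.853.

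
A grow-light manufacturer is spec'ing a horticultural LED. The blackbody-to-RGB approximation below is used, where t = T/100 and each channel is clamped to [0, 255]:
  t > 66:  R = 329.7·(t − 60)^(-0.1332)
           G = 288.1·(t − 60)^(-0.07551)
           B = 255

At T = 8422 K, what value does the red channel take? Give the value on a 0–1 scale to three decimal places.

0.846

t = 8422/100 = 84.22; the t > 66 branch applies.
R = 329.7·(84.22 − 60)^(-0.1332) = 329.7·24.22^(-0.1332) = 329.7·0.65408 = 215.649.
On a 0–1 scale: 215.649/255 = 0.8457 → 0.846.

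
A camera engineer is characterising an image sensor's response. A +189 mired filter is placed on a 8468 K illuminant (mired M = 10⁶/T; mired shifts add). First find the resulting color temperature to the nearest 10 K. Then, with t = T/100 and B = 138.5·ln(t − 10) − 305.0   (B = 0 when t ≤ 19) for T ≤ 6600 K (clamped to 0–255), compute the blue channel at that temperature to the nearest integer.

M_in = 10⁶/8468 = 118.09; M_out = 118.09 + (+189) = 307.09.
T_out = 10⁶/307.09 = 3256.4 K → 3260 K; t = 32.6.
B = 138.5·ln(32.6 − 10) − 305.0 = 138.5·ln 22.6 − 305.0 = 138.5·3.1179 − 305.0 = 126.836.
Rounded: 127.

127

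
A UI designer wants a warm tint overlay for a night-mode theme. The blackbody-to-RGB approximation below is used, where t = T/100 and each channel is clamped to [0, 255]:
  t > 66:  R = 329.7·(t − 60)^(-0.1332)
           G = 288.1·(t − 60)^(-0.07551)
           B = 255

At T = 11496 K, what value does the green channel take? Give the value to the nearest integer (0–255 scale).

213

t = 11496/100 = 114.96; the t > 66 branch applies.
G = 288.1·(114.96 − 60)^(-0.07551) = 288.1·54.96^(-0.07551) = 288.1·0.73894 = 212.889.
Rounded: 213.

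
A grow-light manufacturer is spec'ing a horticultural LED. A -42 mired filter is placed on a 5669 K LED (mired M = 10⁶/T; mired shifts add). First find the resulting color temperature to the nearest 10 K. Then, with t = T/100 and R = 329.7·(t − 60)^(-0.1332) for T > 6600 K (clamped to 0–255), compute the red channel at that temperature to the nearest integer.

231

M_in = 10⁶/5669 = 176.40; M_out = 176.40 + (-42) = 134.40.
T_out = 10⁶/134.40 = 7440.6 K → 7440 K; t = 74.4.
R = 329.7·(74.4 − 60)^(-0.1332) = 329.7·14.4^(-0.1332) = 329.7·0.70098 = 231.113.
Rounded: 231.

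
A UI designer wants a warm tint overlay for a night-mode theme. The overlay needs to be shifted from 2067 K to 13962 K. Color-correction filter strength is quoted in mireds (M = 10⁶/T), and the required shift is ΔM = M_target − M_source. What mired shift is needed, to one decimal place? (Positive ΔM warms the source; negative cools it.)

-412.2 mireds

M_source = 10⁶/2067 = 483.793; M_target = 10⁶/13962 = 71.623.
ΔM = 71.623 − 483.793 = -412.170 → -412.2 mireds, a cooling shift.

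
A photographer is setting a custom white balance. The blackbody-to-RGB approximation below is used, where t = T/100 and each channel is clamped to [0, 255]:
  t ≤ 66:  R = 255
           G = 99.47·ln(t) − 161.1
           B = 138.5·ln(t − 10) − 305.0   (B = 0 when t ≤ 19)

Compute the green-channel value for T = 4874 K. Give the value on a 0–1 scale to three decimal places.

t = 4874/100 = 48.74; the t ≤ 66 branch applies.
G = 99.47·ln 48.74 − 161.1 = 99.47·3.8865 − 161.1 = 225.490.
On a 0–1 scale: 225.490/255 = 0.8843 → 0.884.

0.884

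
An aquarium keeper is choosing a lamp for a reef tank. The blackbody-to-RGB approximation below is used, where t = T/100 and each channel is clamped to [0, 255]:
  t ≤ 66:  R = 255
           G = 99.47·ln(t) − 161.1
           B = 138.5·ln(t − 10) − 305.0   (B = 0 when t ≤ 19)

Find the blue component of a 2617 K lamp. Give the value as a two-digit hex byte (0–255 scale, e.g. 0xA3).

t = 2617/100 = 26.17; the t ≤ 66 branch applies.
B = 138.5·ln(26.17 − 10) − 305.0 = 138.5·ln 16.17 − 305.0 = 138.5·2.7832 − 305.0 = 80.467.
Rounded: 80; in hex, 0x50.

0x50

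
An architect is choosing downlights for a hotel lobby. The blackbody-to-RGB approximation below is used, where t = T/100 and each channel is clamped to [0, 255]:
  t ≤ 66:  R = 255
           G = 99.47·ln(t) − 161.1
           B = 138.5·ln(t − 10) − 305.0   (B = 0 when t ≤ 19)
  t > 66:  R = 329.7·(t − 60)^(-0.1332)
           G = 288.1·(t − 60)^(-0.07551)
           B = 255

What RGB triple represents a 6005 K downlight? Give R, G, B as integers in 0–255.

t = 6005/100 = 60.05; the t ≤ 66 branch applies.
R = 255 by definition for t ≤ 66.
G = 99.47·ln 60.05 − 161.1 = 99.47·4.0952 − 161.1 = 246.247.
B = 138.5·ln(60.05 − 10) − 305.0 = 138.5·ln 50.05 − 305.0 = 138.5·3.9130 − 305.0 = 236.954.
Rounded: (255, 246, 237).

R=255, G=246, B=237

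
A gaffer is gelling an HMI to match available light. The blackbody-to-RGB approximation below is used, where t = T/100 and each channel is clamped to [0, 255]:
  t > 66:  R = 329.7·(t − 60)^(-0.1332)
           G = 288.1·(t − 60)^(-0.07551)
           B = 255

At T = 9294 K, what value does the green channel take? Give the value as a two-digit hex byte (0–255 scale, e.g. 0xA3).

0xDD

t = 9294/100 = 92.94; the t > 66 branch applies.
G = 288.1·(92.94 − 60)^(-0.07551) = 288.1·32.94^(-0.07551) = 288.1·0.76806 = 221.279.
Rounded: 221; in hex, 0xDD.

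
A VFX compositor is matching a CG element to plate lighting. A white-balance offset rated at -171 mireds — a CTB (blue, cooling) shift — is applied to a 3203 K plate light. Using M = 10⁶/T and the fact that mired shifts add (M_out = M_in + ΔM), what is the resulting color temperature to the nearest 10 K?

7080 K

M_in = 10⁶/3203 = 312.21 mireds.
M_out = 312.21 + (-171) = 141.21 mireds.
T_out = 10⁶/141.21 = 7081.8 K → 7080 K.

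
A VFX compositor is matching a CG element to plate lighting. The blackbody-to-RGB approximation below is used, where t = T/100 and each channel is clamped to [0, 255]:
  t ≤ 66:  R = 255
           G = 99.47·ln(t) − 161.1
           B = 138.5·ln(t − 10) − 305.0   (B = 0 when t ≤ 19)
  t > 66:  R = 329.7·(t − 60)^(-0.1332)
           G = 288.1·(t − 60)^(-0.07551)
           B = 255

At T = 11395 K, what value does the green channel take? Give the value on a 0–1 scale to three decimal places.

t = 11395/100 = 113.95; the t > 66 branch applies.
G = 288.1·(113.95 − 60)^(-0.07551) = 288.1·53.95^(-0.07551) = 288.1·0.73998 = 213.187.
On a 0–1 scale: 213.187/255 = 0.8360 → 0.836.

0.836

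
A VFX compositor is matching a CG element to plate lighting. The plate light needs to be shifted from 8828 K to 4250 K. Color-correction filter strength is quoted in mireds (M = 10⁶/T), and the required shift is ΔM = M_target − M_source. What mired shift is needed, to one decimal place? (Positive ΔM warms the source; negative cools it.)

M_source = 10⁶/8828 = 113.276; M_target = 10⁶/4250 = 235.294.
ΔM = 235.294 − 113.276 = 122.018 → +122.0 mireds, a warming shift.

+122.0 mireds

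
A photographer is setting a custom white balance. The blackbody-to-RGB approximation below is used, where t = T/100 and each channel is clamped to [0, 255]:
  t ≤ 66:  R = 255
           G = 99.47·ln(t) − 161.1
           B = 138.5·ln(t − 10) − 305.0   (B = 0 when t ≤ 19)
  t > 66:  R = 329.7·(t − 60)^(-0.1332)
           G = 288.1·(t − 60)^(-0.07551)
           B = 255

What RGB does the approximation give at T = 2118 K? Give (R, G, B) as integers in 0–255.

t = 2118/100 = 21.18; the t ≤ 66 branch applies.
R = 255 by definition for t ≤ 66.
G = 99.47·ln 21.18 − 161.1 = 99.47·3.0531 − 161.1 = 142.588.
B = 138.5·ln(21.18 − 10) − 305.0 = 138.5·ln 11.18 − 305.0 = 138.5·2.4141 − 305.0 = 29.357.
Rounded: (255, 143, 29).

(255, 143, 29)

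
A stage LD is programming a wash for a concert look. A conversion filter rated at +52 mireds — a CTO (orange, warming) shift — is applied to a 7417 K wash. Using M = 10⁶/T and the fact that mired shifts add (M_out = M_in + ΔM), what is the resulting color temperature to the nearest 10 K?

5350 K

M_in = 10⁶/7417 = 134.83 mireds.
M_out = 134.83 + (+52) = 186.83 mireds.
T_out = 10⁶/186.83 = 5352.6 K → 5350 K.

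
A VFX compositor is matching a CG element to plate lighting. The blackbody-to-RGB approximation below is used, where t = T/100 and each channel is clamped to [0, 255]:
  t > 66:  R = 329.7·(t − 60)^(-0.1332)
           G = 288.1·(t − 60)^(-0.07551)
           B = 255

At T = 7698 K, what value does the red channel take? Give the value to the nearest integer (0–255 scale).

t = 7698/100 = 76.98; the t > 66 branch applies.
R = 329.7·(76.98 − 60)^(-0.1332) = 329.7·16.98^(-0.1332) = 329.7·0.68576 = 226.095.
Rounded: 226.

226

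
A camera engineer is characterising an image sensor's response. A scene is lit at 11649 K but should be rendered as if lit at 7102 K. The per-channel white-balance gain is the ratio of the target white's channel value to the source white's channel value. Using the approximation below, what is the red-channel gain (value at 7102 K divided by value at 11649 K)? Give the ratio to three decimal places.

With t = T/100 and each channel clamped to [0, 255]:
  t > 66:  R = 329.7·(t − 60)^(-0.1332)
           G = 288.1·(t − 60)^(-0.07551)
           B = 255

1.243

At 11649 K (t = 116.49):
  R = 329.7·(116.49 − 60)^(-0.1332) = 329.7·56.49^(-0.1332) = 329.7·0.58430 = 192.644.
At 7102 K (t = 71.02):
  R = 329.7·(71.02 − 60)^(-0.1332) = 329.7·11.02^(-0.1332) = 329.7·0.72641 = 239.497.
Gain = 239.497 / 192.644 = 1.2432 → 1.243.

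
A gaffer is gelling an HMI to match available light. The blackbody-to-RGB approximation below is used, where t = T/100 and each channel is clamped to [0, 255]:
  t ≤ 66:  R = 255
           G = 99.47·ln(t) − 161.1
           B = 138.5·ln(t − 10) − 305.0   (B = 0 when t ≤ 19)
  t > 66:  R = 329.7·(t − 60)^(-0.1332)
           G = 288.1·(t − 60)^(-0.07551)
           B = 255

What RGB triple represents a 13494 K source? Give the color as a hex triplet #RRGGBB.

#BAD0FF

t = 13494/100 = 134.94; the t > 66 branch applies.
R = 329.7·(134.94 − 60)^(-0.1332) = 329.7·74.94^(-0.1332) = 329.7·0.56271 = 185.527.
G = 288.1·(134.94 − 60)^(-0.07551) = 288.1·74.94^(-0.07551) = 288.1·0.72184 = 207.962.
B = 255 by definition for t > 66.
Rounded: (186, 208, 255).
In hex: #BAD0FF.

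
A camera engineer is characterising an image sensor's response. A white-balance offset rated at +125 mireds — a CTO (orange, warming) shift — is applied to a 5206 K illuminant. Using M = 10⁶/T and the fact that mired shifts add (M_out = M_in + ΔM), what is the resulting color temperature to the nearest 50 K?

M_in = 10⁶/5206 = 192.09 mireds.
M_out = 192.09 + (+125) = 317.09 mireds.
T_out = 10⁶/317.09 = 3153.7 K → 3150 K.

3150 K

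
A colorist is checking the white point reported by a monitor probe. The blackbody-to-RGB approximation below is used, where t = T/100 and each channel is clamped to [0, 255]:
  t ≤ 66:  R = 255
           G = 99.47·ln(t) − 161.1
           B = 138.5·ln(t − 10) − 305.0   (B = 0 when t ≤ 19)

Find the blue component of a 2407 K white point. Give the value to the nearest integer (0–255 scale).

61

t = 2407/100 = 24.07; the t ≤ 66 branch applies.
B = 138.5·ln(24.07 − 10) − 305.0 = 138.5·ln 14.07 − 305.0 = 138.5·2.6440 − 305.0 = 61.200.
Rounded: 61.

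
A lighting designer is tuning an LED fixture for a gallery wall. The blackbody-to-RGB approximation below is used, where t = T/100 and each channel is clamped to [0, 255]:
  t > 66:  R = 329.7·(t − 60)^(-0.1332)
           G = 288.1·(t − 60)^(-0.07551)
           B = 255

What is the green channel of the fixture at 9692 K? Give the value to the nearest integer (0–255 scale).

t = 9692/100 = 96.92; the t > 66 branch applies.
G = 288.1·(96.92 − 60)^(-0.07551) = 288.1·36.92^(-0.07551) = 288.1·0.76148 = 219.381.
Rounded: 219.

219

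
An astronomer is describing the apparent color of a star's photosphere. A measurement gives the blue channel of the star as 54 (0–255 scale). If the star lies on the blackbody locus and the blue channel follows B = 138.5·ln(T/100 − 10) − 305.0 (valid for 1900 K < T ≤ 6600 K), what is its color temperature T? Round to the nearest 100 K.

ln(t − 10) = (54 + 305.0) / 138.5 = 2.5921.
t − 10 = e^2.5921 = 13.357, so t = 23.357.
T = 100·t = 2336 K → 2300 K to the nearest 100 K.

2300 K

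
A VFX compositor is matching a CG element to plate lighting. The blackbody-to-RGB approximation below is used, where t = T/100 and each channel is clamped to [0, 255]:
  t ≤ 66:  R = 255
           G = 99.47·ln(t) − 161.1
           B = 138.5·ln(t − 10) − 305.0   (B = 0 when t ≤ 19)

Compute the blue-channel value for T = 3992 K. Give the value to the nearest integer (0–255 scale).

t = 3992/100 = 39.92; the t ≤ 66 branch applies.
B = 138.5·ln(39.92 − 10) − 305.0 = 138.5·ln 29.92 − 305.0 = 138.5·3.3985 − 305.0 = 165.696.
Rounded: 166.

166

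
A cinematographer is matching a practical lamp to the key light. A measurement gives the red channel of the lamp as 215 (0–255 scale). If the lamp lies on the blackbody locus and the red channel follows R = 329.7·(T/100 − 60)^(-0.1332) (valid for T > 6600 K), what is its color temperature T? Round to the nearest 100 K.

(t − 60)^(-0.1332) = 215/329.7 = 0.65211.
t − 60 = 0.65211^(1/-0.1332) = 0.65211^(-7.508) = 24.774, so t = 84.774.
T = 100·t = 8477 K → 8500 K to the nearest 100 K.

8500 K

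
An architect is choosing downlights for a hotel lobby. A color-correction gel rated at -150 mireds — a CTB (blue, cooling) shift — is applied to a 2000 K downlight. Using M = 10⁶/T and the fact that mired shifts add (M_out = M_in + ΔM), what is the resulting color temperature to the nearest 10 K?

M_in = 10⁶/2000 = 500.00 mireds.
M_out = 500.00 + (-150) = 350.00 mireds.
T_out = 10⁶/350.00 = 2857.1 K → 2860 K.

2860 K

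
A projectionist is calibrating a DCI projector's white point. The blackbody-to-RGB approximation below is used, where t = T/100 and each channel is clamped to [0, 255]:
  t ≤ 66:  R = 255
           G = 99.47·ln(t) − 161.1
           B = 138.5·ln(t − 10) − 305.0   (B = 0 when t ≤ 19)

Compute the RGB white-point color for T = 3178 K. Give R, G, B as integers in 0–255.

R=255, G=183, B=122

t = 3178/100 = 31.78; the t ≤ 66 branch applies.
R = 255 by definition for t ≤ 66.
G = 99.47·ln 31.78 − 161.1 = 99.47·3.4588 − 161.1 = 182.951.
B = 138.5·ln(31.78 − 10) − 305.0 = 138.5·ln 21.78 − 305.0 = 138.5·3.0810 − 305.0 = 121.717.
Rounded: (255, 183, 122).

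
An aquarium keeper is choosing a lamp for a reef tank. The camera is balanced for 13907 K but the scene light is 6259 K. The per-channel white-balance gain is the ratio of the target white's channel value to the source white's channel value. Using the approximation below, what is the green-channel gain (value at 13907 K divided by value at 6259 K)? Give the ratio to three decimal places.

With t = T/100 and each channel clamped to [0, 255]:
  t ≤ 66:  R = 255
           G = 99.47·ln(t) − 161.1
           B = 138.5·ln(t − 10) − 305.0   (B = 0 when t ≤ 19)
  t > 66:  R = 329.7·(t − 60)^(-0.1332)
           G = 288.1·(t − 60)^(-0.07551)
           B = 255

At 6259 K (t = 62.59):
  G = 99.47·ln 62.59 − 161.1 = 99.47·4.1366 − 161.1 = 250.368.
At 13907 K (t = 139.07):
  G = 288.1·(139.07 − 60)^(-0.07551) = 288.1·79.07^(-0.07551) = 288.1·0.71892 = 207.121.
Gain = 207.121 / 250.368 = 0.8273 → 0.827.

0.827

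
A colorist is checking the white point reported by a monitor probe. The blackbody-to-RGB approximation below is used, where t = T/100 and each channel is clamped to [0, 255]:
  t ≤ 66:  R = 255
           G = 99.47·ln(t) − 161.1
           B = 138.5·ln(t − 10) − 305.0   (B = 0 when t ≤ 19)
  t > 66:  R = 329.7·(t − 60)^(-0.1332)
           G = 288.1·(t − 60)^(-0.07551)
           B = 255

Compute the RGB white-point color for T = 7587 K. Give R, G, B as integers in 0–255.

t = 7587/100 = 75.87; the t > 66 branch applies.
R = 329.7·(75.87 − 60)^(-0.1332) = 329.7·15.87^(-0.1332) = 329.7·0.69196 = 228.140.
G = 288.1·(75.87 − 60)^(-0.07551) = 288.1·15.87^(-0.07551) = 288.1·0.81160 = 233.823.
B = 255 by definition for t > 66.
Rounded: (228, 234, 255).

R=228, G=234, B=255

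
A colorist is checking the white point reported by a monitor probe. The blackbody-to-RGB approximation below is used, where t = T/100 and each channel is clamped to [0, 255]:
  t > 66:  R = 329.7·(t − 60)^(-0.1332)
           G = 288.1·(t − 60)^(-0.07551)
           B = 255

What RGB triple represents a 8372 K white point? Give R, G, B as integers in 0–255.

R=216, G=227, B=255

t = 8372/100 = 83.72; the t > 66 branch applies.
R = 329.7·(83.72 − 60)^(-0.1332) = 329.7·23.72^(-0.1332) = 329.7·0.65590 = 216.249.
G = 288.1·(83.72 − 60)^(-0.07551) = 288.1·23.72^(-0.07551) = 288.1·0.78735 = 226.834.
B = 255 by definition for t > 66.
Rounded: (216, 227, 255).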